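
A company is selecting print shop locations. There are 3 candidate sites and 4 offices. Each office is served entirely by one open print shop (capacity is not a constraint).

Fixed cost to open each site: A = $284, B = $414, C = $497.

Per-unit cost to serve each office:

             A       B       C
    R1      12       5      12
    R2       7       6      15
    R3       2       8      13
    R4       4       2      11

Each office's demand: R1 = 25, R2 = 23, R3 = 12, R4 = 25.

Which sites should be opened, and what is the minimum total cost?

Open B only; minimum total cost 823.

For any fixed open set, each office goes to its cheapest open site; total = fixed + service.
{B}: R1→B 5·25=125, R2→B 6·23=138, R3→B 8·12=96, R4→B 2·25=50. Service 409; fixed 414; total 823.
{A}: service 585 + fixed 284 = 869
{A, B}: service 337 + fixed 698 = 1035
{A, B, C}: service 337 + fixed 1195 = 1532
No other subset beats 823.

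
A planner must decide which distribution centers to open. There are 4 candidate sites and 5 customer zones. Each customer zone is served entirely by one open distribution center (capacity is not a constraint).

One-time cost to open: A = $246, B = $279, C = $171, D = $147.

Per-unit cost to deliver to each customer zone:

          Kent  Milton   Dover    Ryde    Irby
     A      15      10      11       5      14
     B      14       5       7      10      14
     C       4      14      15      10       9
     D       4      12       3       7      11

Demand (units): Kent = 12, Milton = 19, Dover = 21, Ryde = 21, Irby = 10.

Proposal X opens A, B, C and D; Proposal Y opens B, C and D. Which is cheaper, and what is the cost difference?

Proposal Y is cheaper by 204.

Proposal X: {A, B, C, D}: Kent→C 4·12=48, Milton→B 5·19=95, Dover→D 3·21=63, Ryde→A 5·21=105, Irby→C 9·10=90. Service 401; fixed 843; total 1244.
Proposal Y: {B, C, D}: Kent→C 4·12=48, Milton→B 5·19=95, Dover→D 3·21=63, Ryde→D 7·21=147, Irby→C 9·10=90. Service 443; fixed 597; total 1040.
Difference: |1244 − 1040| = 204.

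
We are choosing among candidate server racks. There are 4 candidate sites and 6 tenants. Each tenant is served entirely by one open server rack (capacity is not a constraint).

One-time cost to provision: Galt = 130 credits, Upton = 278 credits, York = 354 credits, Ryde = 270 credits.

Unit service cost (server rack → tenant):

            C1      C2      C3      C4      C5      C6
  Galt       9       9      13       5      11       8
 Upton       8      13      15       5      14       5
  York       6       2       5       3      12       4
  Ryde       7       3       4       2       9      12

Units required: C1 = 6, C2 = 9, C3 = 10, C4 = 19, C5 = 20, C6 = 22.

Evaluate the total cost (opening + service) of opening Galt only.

Total cost: 886

Each tenant is assigned to its cheapest site among the open ones.
{Galt}: C1→Galt 9·6=54, C2→Galt 9·9=81, C3→Galt 13·10=130, C4→Galt 5·19=95, C5→Galt 11·20=220, C6→Galt 8·22=176. Service 756; fixed 130; total 886.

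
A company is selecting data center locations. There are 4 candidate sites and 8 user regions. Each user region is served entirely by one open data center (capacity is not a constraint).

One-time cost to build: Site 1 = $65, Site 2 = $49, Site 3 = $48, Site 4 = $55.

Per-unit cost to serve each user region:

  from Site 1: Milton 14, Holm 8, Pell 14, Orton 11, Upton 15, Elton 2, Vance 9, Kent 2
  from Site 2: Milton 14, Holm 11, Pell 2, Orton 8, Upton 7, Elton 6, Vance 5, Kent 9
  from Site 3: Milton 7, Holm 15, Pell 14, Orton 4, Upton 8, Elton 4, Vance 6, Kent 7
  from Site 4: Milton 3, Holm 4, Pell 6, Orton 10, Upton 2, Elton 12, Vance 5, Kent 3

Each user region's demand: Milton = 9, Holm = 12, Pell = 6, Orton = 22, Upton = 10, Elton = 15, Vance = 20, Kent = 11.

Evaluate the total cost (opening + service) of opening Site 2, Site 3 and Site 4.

Each user region is assigned to its cheapest site among the open ones.
{Site 2, Site 3, Site 4}: Milton→Site 4 3·9=27, Holm→Site 4 4·12=48, Pell→Site 2 2·6=12, Orton→Site 3 4·22=88, Upton→Site 4 2·10=20, Elton→Site 3 4·15=60, Vance→Site 2 5·20=100, Kent→Site 4 3·11=33. Service 388; fixed 152; total 540.

Total cost: 540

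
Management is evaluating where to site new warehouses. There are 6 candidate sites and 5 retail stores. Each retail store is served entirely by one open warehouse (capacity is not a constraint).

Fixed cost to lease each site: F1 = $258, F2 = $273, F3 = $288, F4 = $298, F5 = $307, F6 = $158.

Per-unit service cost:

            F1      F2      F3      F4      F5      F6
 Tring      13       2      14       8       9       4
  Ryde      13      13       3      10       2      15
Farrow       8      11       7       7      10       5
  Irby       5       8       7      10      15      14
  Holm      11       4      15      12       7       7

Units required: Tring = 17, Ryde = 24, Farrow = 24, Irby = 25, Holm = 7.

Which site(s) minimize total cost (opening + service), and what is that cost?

For any fixed open set, each retail store goes to its cheapest open site; total = fixed + service.
{F3, F6}: Tring→F6 4·17=68, Ryde→F3 3·24=72, Farrow→F6 5·24=120, Irby→F3 7·25=175, Holm→F6 7·7=49. Service 484; fixed 446; total 930.
{F2, F3}: Tring→F2 2·17=34, Ryde→F3 3·24=72, Farrow→F3 7·24=168, Irby→F3 7·25=175, Holm→F2 4·7=28. Service 477; fixed 561; total 1038.
{F3}: Tring→F3 14·17=238, Ryde→F3 3·24=72, Farrow→F3 7·24=168, Irby→F3 7·25=175, Holm→F3 15·7=105. Service 758; fixed 288; total 1046.
{F1, F2, F3, F4, F5, F6}: Tring→F2 2·17=34, Ryde→F5 2·24=48, Farrow→F6 5·24=120, Irby→F1 5·25=125, Holm→F2 4·7=28. Service 355; fixed 1582; total 1937.
No other subset beats 930.

Open F3 and F6; minimum total cost 930.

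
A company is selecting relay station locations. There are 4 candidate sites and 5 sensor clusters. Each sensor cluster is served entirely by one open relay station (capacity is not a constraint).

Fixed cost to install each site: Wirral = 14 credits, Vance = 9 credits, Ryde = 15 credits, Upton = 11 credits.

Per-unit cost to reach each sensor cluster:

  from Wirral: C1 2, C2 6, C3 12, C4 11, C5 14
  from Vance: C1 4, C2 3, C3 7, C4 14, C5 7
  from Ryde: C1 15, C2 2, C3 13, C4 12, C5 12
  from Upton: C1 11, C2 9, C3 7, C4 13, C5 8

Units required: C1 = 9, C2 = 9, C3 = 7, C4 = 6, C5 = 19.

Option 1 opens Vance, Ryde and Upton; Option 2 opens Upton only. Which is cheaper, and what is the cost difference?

Option 1: {Vance, Ryde, Upton}: C1→Vance 4·9=36, C2→Ryde 2·9=18, C3→Vance 7·7=49, C4→Ryde 12·6=72, C5→Vance 7·19=133. Service 308; fixed 35; total 343.
Option 2: {Upton}: C1→Upton 11·9=99, C2→Upton 9·9=81, C3→Upton 7·7=49, C4→Upton 13·6=78, C5→Upton 8·19=152. Service 459; fixed 11; total 470.
Difference: |343 − 470| = 127.

Option 1 is cheaper by 127.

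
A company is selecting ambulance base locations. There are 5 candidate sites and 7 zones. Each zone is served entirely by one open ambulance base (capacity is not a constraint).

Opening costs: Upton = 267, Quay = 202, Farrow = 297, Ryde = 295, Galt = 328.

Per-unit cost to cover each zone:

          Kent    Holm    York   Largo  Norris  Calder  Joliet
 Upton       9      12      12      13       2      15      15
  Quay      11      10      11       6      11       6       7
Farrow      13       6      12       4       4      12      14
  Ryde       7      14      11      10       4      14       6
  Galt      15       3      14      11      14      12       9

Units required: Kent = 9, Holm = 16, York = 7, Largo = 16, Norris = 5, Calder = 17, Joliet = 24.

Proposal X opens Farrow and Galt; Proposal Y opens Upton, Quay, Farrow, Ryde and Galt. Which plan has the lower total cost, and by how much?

Proposal X: {Farrow, Galt}: Kent→Farrow 13·9=117, Holm→Galt 3·16=48, York→Farrow 12·7=84, Largo→Farrow 4·16=64, Norris→Farrow 4·5=20, Calder→Farrow 12·17=204, Joliet→Galt 9·24=216. Service 753; fixed 625; total 1378.
Proposal Y: {Upton, Quay, Farrow, Ryde, Galt}: Kent→Ryde 7·9=63, Holm→Galt 3·16=48, York→Quay 11·7=77, Largo→Farrow 4·16=64, Norris→Upton 2·5=10, Calder→Quay 6·17=102, Joliet→Ryde 6·24=144. Service 508; fixed 1389; total 1897.
Difference: |1378 − 1897| = 519.

Proposal X is cheaper by 519.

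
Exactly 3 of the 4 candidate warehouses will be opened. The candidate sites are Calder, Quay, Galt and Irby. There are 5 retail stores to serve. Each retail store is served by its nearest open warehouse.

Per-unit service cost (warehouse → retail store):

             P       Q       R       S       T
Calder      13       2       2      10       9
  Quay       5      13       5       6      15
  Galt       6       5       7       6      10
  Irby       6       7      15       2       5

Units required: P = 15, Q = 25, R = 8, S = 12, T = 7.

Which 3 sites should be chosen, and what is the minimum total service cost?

With exactly 3 open, each retail store uses its cheapest among the chosen.
{Calder, Quay, Irby}: P→Quay 5·15=75, Q→Calder 2·25=50, R→Calder 2·8=16, S→Irby 2·12=24, T→Irby 5·7=35. Service cost 200.
{Calder, Galt, Irby}: service cost 215
{Calder, Quay, Galt}: service cost 276
Among all 4 size-3 choices, {Calder, Quay, Irby} is lowest.

Choose Calder, Quay and Irby; total service cost 200.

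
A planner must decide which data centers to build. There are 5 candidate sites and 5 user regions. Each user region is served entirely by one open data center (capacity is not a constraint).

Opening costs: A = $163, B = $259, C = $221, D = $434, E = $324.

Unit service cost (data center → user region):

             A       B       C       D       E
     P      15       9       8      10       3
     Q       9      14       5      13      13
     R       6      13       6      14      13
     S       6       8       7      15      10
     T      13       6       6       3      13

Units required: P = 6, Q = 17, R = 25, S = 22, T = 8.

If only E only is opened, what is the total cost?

Total cost: 1212

Each user region is assigned to its cheapest site among the open ones.
{E}: P→E 3·6=18, Q→E 13·17=221, R→E 13·25=325, S→E 10·22=220, T→E 13·8=104. Service 888; fixed 324; total 1212.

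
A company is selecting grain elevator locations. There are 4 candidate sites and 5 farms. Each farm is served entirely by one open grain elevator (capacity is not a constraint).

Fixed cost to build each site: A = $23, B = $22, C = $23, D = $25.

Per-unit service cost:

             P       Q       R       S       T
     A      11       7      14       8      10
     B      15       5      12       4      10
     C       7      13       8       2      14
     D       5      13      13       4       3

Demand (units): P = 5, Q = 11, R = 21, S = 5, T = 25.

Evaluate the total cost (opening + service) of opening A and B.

Total cost: 677

Each farm is assigned to its cheapest site among the open ones.
{A, B}: P→A 11·5=55, Q→B 5·11=55, R→B 12·21=252, S→B 4·5=20, T→A 10·25=250. Service 632; fixed 45; total 677.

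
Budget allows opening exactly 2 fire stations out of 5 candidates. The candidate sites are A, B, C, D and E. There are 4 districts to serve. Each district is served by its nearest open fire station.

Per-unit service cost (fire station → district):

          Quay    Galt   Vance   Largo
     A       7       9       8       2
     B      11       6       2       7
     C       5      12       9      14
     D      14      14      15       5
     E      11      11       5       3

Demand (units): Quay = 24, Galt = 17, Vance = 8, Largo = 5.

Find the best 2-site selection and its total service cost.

With exactly 2 open, each district uses its cheapest among the chosen.
{B, C}: Quay→C 5·24=120, Galt→B 6·17=102, Vance→B 2·8=16, Largo→B 7·5=35. Service cost 273.
{A, B}: service cost 296
{A, C}: service cost 347
Among all 10 size-2 choices, {B, C} is lowest.

Choose B and C; total service cost 273.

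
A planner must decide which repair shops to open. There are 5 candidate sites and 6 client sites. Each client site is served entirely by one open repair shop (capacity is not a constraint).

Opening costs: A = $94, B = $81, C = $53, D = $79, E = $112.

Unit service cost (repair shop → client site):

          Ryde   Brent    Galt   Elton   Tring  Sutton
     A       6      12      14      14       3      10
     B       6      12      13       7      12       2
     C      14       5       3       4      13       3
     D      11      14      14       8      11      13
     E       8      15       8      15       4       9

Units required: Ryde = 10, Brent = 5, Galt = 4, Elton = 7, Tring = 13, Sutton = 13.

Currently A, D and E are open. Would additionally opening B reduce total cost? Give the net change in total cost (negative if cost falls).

Current service cost with {A, D, E}: 364.
Adding B: each client site re-picks its cheapest; new service cost 266, saving 98.
Extra fixed cost: 81. Net change = 81 − 98 = -17.
(Totals: 649 → 632.)

Yes — net change −17 (cost falls by 17).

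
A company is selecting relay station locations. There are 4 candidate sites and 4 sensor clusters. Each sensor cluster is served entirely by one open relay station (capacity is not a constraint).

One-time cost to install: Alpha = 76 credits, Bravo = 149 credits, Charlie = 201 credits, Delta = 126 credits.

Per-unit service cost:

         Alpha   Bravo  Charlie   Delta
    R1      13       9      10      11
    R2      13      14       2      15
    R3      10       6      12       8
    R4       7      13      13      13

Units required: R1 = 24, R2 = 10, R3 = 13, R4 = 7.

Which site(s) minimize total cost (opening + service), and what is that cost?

Open Bravo only; minimum total cost 674.

For any fixed open set, each sensor cluster goes to its cheapest open site; total = fixed + service.
{Bravo}: R1→Bravo 9·24=216, R2→Bravo 14·10=140, R3→Bravo 6·13=78, R4→Bravo 13·7=91. Service 525; fixed 149; total 674.
{Alpha}: service 621 + fixed 76 = 697
{Alpha, Bravo}: R1→Bravo 9·24=216, R2→Alpha 13·10=130, R3→Bravo 6·13=78, R4→Alpha 7·7=49. Service 473; fixed 225; total 698.
{Alpha, Bravo, Charlie, Delta}: service 363 + fixed 552 = 915
No other subset beats 674.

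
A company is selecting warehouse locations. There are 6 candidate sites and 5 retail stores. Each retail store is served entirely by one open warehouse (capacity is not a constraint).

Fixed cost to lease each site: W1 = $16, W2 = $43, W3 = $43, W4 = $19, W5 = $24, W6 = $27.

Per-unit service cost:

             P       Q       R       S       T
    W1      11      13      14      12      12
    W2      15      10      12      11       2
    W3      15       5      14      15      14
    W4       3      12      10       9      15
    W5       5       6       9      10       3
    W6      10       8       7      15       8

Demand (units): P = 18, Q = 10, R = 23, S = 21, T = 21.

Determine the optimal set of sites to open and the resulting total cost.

For any fixed open set, each retail store goes to its cheapest open site; total = fixed + service.
{W4, W5, W6}: P→W4 3·18=54, Q→W5 6·10=60, R→W6 7·23=161, S→W4 9·21=189, T→W5 3·21=63. Service 527; fixed 70; total 597.
{W1, W4, W5, W6}: P→W4 3·18=54, Q→W5 6·10=60, R→W6 7·23=161, S→W4 9·21=189, T→W5 3·21=63. Service 527; fixed 86; total 613.
{W2, W4, W6}: service 526 + fixed 89 = 615
{W1, W2, W3, W4, W5, W6}: P→W4 3·18=54, Q→W3 5·10=50, R→W6 7·23=161, S→W4 9·21=189, T→W2 2·21=42. Service 496; fixed 172; total 668.
No other subset beats 597.

Open W4, W5 and W6; minimum total cost 597.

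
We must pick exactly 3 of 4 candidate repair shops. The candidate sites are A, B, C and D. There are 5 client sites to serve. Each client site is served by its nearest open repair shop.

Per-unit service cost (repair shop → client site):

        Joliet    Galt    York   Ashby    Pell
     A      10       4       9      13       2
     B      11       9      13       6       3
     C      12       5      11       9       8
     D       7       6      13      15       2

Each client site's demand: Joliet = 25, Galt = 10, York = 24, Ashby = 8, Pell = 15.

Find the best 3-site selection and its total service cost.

With exactly 3 open, each client site uses its cheapest among the chosen.
{A, B, D}: Joliet→D 7·25=175, Galt→A 4·10=40, York→A 9·24=216, Ashby→B 6·8=48, Pell→A 2·15=30. Service cost 509.
{A, C, D}: service cost 533
{B, C, D}: service cost 567
Among all 4 size-3 choices, {A, B, D} is lowest.

Choose A, B and D; total service cost 509.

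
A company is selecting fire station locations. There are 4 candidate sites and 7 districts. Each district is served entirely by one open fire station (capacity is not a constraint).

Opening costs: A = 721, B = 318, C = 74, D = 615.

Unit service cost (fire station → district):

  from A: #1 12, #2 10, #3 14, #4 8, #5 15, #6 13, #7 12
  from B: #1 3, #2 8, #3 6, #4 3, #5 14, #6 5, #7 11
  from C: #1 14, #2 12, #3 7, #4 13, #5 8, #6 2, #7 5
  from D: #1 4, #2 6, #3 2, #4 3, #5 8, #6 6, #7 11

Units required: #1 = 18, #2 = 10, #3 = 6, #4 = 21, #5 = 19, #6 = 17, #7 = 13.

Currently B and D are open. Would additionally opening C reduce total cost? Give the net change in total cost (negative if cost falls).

Current service cost with {B, D}: 569.
Adding C: each district re-picks its cheapest; new service cost 440, saving 129.
Extra fixed cost: 74. Net change = 74 − 129 = -55.
(Totals: 1502 → 1447.)

Yes — net change −55 (cost falls by 55).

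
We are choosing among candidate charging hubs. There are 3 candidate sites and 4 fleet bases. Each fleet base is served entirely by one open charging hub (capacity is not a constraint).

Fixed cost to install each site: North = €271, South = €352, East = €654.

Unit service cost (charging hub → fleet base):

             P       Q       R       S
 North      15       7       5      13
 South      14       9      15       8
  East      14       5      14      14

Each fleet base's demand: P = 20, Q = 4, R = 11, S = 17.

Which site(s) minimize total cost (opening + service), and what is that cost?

For any fixed open set, each fleet base goes to its cheapest open site; total = fixed + service.
{North}: P→North 15·20=300, Q→North 7·4=28, R→North 5·11=55, S→North 13·17=221. Service 604; fixed 271; total 875.
{South}: P→South 14·20=280, Q→South 9·4=36, R→South 15·11=165, S→South 8·17=136. Service 617; fixed 352; total 969.
{North, South}: service 499 + fixed 623 = 1122
{North, South, East}: P→South 14·20=280, Q→East 5·4=20, R→North 5·11=55, S→South 8·17=136. Service 491; fixed 1277; total 1768.
No other subset beats 875.

Open North only; minimum total cost 875.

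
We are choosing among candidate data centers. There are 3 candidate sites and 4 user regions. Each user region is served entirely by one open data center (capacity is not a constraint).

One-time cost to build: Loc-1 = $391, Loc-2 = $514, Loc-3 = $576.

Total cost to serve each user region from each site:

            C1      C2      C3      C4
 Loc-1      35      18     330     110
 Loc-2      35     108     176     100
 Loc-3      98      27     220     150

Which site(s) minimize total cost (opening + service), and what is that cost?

For any fixed open set, each user region goes to its cheapest open site; total = fixed + service.
{Loc-1}: C1→Loc-1 35, C2→Loc-1 18, C3→Loc-1 330, C4→Loc-1 110. Service 493; fixed 391; total 884.
{Loc-2}: service 419 + fixed 514 = 933
{Loc-3}: C1→Loc-3 98, C2→Loc-3 27, C3→Loc-3 220, C4→Loc-3 150. Service 495; fixed 576; total 1071.
{Loc-1, Loc-2, Loc-3}: C1→Loc-1 35, C2→Loc-1 18, C3→Loc-2 176, C4→Loc-2 100. Service 329; fixed 1481; total 1810.
(All 7 nonempty subsets were checked; Loc-1 only is lowest.)

Open Loc-1 only; minimum total cost 884.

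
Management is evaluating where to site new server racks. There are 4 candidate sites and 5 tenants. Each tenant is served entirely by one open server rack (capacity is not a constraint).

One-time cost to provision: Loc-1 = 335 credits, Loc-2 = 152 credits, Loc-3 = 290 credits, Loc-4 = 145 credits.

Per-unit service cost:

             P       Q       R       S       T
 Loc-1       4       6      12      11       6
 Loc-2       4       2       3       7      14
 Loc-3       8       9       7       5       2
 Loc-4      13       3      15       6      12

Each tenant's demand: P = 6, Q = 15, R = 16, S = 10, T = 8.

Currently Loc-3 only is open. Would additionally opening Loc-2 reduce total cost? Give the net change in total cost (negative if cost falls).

Current service cost with {Loc-3}: 361.
Adding Loc-2: each tenant re-picks its cheapest; new service cost 168, saving 193.
Extra fixed cost: 152. Net change = 152 − 193 = -41.
(Totals: 651 → 610.)

Yes — net change −41 (cost falls by 41).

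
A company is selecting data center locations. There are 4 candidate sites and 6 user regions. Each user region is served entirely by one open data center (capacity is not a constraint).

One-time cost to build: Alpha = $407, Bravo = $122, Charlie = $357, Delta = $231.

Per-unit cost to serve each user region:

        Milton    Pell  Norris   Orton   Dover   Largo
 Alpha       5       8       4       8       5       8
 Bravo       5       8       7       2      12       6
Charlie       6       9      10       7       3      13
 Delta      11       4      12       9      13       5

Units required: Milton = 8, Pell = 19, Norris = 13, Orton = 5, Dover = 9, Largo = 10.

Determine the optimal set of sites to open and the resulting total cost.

For any fixed open set, each user region goes to its cheapest open site; total = fixed + service.
{Bravo}: Milton→Bravo 5·8=40, Pell→Bravo 8·19=152, Norris→Bravo 7·13=91, Orton→Bravo 2·5=10, Dover→Bravo 12·9=108, Largo→Bravo 6·10=60. Service 461; fixed 122; total 583.
{Bravo, Delta}: service 375 + fixed 353 = 728
{Delta}: Milton→Delta 11·8=88, Pell→Delta 4·19=76, Norris→Delta 12·13=156, Orton→Delta 9·5=45, Dover→Delta 13·9=117, Largo→Delta 5·10=50. Service 532; fixed 231; total 763.
{Alpha, Bravo, Charlie, Delta}: service 255 + fixed 1117 = 1372
No other subset beats 583.

Open Bravo only; minimum total cost 583.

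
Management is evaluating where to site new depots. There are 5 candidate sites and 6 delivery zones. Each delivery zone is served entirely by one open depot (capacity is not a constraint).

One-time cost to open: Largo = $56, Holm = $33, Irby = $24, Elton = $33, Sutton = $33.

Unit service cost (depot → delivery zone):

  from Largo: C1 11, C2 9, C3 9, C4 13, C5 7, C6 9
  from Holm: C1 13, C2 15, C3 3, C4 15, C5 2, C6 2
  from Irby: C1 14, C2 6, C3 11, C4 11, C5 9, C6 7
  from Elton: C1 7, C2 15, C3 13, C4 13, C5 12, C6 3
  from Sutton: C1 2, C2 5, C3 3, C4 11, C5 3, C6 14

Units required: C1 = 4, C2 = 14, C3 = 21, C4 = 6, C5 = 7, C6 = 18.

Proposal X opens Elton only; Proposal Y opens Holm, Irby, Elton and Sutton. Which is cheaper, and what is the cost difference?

Proposal Y is cheaper by 380.

Proposal X: {Elton}: C1→Elton 7·4=28, C2→Elton 15·14=210, C3→Elton 13·21=273, C4→Elton 13·6=78, C5→Elton 12·7=84, C6→Elton 3·18=54. Service 727; fixed 33; total 760.
Proposal Y: {Holm, Irby, Elton, Sutton}: C1→Sutton 2·4=8, C2→Sutton 5·14=70, C3→Holm 3·21=63, C4→Irby 11·6=66, C5→Holm 2·7=14, C6→Holm 2·18=36. Service 257; fixed 123; total 380.
Difference: |760 − 380| = 380.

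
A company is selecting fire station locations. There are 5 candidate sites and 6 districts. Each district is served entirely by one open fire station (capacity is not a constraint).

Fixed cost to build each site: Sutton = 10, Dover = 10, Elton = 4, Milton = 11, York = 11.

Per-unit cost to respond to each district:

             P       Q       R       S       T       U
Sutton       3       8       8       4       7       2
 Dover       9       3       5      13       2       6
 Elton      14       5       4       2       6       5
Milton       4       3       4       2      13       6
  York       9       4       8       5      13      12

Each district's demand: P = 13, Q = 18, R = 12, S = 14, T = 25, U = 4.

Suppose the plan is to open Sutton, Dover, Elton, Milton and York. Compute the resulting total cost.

Total cost: 273

Each district is assigned to its cheapest site among the open ones.
{Sutton, Dover, Elton, Milton, York}: P→Sutton 3·13=39, Q→Dover 3·18=54, R→Elton 4·12=48, S→Elton 2·14=28, T→Dover 2·25=50, U→Sutton 2·4=8. Service 227; fixed 46; total 273.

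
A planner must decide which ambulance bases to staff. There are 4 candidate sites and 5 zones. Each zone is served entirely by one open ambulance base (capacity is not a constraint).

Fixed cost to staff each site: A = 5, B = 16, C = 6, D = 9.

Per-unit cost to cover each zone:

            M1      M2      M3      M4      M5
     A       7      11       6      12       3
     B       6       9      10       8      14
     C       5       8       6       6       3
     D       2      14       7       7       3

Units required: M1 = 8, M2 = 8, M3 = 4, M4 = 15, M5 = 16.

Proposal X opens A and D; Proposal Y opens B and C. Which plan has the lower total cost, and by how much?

Proposal Y is cheaper by 7.

Proposal X: {A, D}: M1→D 2·8=16, M2→A 11·8=88, M3→A 6·4=24, M4→D 7·15=105, M5→A 3·16=48. Service 281; fixed 14; total 295.
Proposal Y: {B, C}: M1→C 5·8=40, M2→C 8·8=64, M3→C 6·4=24, M4→C 6·15=90, M5→C 3·16=48. Service 266; fixed 22; total 288.
Difference: |295 − 288| = 7.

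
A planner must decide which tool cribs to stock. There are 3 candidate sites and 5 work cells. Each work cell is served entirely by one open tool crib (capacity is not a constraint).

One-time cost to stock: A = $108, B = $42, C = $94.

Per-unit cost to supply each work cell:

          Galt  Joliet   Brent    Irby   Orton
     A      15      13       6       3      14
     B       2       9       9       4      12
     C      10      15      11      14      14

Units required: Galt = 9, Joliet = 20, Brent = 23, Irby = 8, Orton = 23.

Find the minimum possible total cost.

Minimum total cost: 755

For any fixed open set, each work cell goes to its cheapest open site; total = fixed + service.
{B}: Galt→B 2·9=18, Joliet→B 9·20=180, Brent→B 9·23=207, Irby→B 4·8=32, Orton→B 12·23=276. Service 713; fixed 42; total 755.
{A, B}: service 636 + fixed 150 = 786
{B, C}: service 713 + fixed 136 = 849
{A, B, C}: Galt→B 2·9=18, Joliet→B 9·20=180, Brent→A 6·23=138, Irby→A 3·8=24, Orton→B 12·23=276. Service 636; fixed 244; total 880.
(All 7 nonempty subsets were checked; B only is lowest.)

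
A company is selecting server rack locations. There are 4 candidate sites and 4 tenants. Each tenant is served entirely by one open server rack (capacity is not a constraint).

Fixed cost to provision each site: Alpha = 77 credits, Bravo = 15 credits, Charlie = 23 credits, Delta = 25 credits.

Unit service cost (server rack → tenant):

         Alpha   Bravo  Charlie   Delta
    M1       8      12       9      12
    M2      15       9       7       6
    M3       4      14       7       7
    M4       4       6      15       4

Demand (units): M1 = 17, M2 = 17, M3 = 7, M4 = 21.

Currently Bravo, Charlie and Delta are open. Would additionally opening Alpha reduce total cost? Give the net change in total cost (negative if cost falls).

Current service cost with {Bravo, Charlie, Delta}: 388.
Adding Alpha: each tenant re-picks its cheapest; new service cost 350, saving 38.
Extra fixed cost: 77. Net change = 77 − 38 = 39.
(Totals: 451 → 490.)

No — net change +39 (cost rises by 39).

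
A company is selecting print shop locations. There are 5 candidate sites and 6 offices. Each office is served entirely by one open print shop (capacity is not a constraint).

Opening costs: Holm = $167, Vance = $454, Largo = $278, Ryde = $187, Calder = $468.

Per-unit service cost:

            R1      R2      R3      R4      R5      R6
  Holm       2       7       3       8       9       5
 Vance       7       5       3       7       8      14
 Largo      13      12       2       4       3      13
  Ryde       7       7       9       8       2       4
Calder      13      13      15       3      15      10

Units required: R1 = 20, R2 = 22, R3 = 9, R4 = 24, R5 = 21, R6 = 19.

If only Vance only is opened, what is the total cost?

Each office is assigned to its cheapest site among the open ones.
{Vance}: R1→Vance 7·20=140, R2→Vance 5·22=110, R3→Vance 3·9=27, R4→Vance 7·24=168, R5→Vance 8·21=168, R6→Vance 14·19=266. Service 879; fixed 454; total 1333.

Total cost: 1333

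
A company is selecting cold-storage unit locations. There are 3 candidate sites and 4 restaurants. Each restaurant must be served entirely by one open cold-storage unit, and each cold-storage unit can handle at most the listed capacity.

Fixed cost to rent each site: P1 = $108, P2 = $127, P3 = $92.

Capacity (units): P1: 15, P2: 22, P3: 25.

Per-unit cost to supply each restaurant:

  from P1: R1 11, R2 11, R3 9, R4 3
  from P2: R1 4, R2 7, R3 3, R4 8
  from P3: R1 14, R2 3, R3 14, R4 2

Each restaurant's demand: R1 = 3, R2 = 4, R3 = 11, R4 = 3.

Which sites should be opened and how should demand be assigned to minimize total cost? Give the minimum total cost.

Open {P2}: R1→P2 4·3=12, R2→P2 7·4=28, R3→P2 3·11=33, R4→P2 8·3=24.
Loads: P2 carries 21/22. Service 97; fixed 127; total 224.
Next best feasible plan costs 282.

Minimum total cost: 224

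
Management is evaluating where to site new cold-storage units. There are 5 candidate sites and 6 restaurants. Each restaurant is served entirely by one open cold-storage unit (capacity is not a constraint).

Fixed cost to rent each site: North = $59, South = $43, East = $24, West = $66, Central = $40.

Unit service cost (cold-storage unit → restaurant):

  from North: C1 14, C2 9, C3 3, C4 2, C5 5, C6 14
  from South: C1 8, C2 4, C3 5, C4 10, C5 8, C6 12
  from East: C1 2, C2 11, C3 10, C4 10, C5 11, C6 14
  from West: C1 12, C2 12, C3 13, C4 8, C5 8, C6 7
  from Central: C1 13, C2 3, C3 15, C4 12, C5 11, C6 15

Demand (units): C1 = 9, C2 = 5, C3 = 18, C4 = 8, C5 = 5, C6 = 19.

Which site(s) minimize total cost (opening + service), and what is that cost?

For any fixed open set, each restaurant goes to its cheapest open site; total = fixed + service.
{North, East, West}: C1→East 2·9=18, C2→North 9·5=45, C3→North 3·18=54, C4→North 2·8=16, C5→North 5·5=25, C6→West 7·19=133. Service 291; fixed 149; total 440.
{North, East, West, Central}: C1→East 2·9=18, C2→Central 3·5=15, C3→North 3·18=54, C4→North 2·8=16, C5→North 5·5=25, C6→West 7·19=133. Service 261; fixed 189; total 450.
{North, South, East, West}: C1→East 2·9=18, C2→South 4·5=20, C3→North 3·18=54, C4→North 2·8=16, C5→North 5·5=25, C6→West 7·19=133. Service 266; fixed 192; total 458.
{North, South, East, West, Central}: service 261 + fixed 232 = 493
No other subset beats 440.

Open North, East and West; minimum total cost 440.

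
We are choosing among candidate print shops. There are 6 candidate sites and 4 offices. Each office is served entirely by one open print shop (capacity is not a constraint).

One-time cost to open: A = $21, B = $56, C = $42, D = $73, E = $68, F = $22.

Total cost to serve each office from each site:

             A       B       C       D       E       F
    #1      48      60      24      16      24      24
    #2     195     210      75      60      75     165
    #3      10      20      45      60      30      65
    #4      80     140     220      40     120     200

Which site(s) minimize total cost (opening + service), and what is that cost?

For any fixed open set, each office goes to its cheapest open site; total = fixed + service.
{A, D}: #1→D 16, #2→D 60, #3→A 10, #4→D 40. Service 126; fixed 94; total 220.
{A, D, F}: service 126 + fixed 116 = 242
{D}: #1→D 16, #2→D 60, #3→D 60, #4→D 40. Service 176; fixed 73; total 249.
{A, B, C, D, E, F}: service 126 + fixed 282 = 408
No other subset beats 220.

Open A and D; minimum total cost 220.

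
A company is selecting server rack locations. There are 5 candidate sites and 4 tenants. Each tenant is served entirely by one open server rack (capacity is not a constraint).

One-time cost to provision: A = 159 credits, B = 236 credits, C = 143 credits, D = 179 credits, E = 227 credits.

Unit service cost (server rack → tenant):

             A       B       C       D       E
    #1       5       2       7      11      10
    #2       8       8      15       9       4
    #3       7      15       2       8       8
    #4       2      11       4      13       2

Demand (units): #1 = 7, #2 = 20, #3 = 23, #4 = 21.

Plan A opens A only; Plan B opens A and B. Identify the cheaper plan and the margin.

Plan A is cheaper by 215.

Plan A: {A}: #1→A 5·7=35, #2→A 8·20=160, #3→A 7·23=161, #4→A 2·21=42. Service 398; fixed 159; total 557.
Plan B: {A, B}: #1→B 2·7=14, #2→A 8·20=160, #3→A 7·23=161, #4→A 2·21=42. Service 377; fixed 395; total 772.
Difference: |557 − 772| = 215.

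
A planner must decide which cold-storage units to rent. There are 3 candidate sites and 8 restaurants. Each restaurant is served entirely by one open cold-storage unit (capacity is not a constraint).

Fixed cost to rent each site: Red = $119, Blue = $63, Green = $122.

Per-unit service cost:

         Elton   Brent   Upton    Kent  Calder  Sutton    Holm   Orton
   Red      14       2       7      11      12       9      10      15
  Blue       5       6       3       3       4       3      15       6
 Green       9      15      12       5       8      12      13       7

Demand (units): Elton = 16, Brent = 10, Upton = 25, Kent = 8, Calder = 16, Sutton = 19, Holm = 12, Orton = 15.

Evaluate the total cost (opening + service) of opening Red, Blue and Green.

Each restaurant is assigned to its cheapest site among the open ones.
{Red, Blue, Green}: Elton→Blue 5·16=80, Brent→Red 2·10=20, Upton→Blue 3·25=75, Kent→Blue 3·8=24, Calder→Blue 4·16=64, Sutton→Blue 3·19=57, Holm→Red 10·12=120, Orton→Blue 6·15=90. Service 530; fixed 304; total 834.

Total cost: 834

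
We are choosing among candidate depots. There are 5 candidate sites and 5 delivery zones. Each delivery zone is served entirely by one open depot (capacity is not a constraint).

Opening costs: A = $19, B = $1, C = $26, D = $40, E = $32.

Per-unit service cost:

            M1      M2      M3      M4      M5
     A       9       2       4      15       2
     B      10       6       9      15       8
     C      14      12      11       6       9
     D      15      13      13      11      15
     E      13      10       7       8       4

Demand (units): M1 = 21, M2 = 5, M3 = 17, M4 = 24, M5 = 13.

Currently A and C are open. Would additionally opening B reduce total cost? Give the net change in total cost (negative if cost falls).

No — net change +1 (cost rises by 1).

Current service cost with {A, C}: 437.
Adding B: each delivery zone re-picks its cheapest; new service cost 437, saving 0.
Extra fixed cost: 1. Net change = 1 − 0 = 1.
(Totals: 482 → 483.)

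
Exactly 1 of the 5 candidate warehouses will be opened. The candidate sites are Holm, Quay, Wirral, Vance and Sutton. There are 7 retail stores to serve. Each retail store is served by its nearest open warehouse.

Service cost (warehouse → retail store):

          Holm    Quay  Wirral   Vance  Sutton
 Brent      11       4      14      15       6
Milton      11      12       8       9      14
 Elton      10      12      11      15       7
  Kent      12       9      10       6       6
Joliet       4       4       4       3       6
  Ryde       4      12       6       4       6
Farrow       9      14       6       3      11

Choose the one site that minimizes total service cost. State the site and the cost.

Choose Vance only; total service cost 55.

With exactly 1 open, each retail store uses its cheapest among the chosen.
{Vance}: Brent→Vance 15, Milton→Vance 9, Elton→Vance 15, Kent→Vance 6, Joliet→Vance 3, Ryde→Vance 4, Farrow→Vance 3. Service cost 55.
{Sutton}: service cost 56
{Wirral}: service cost 59
Among all 5 size-1 choices, {Vance} is lowest.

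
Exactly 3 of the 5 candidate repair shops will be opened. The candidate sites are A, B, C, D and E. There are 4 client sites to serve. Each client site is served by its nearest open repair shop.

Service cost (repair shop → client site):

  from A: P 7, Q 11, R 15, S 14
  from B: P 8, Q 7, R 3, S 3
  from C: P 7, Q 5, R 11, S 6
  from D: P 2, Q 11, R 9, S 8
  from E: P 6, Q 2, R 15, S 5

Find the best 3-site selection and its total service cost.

With exactly 3 open, each client site uses its cheapest among the chosen.
{B, D, E}: P→D 2, Q→E 2, R→B 3, S→B 3. Service cost 10.
{B, C, D}: service cost 13
{A, B, E}: service cost 14
Among all 10 size-3 choices, {B, D, E} is lowest.

Choose B, D and E; total service cost 10.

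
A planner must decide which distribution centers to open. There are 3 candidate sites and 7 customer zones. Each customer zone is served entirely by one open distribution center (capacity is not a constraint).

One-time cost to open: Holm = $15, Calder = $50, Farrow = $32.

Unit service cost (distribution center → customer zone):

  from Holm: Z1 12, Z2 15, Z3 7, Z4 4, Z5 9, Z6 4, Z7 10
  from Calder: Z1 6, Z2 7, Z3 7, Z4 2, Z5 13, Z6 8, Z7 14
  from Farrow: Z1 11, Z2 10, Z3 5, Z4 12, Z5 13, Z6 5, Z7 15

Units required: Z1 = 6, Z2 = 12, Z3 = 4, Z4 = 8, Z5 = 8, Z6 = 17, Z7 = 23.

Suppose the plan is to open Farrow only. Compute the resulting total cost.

Each customer zone is assigned to its cheapest site among the open ones.
{Farrow}: Z1→Farrow 11·6=66, Z2→Farrow 10·12=120, Z3→Farrow 5·4=20, Z4→Farrow 12·8=96, Z5→Farrow 13·8=104, Z6→Farrow 5·17=85, Z7→Farrow 15·23=345. Service 836; fixed 32; total 868.

Total cost: 868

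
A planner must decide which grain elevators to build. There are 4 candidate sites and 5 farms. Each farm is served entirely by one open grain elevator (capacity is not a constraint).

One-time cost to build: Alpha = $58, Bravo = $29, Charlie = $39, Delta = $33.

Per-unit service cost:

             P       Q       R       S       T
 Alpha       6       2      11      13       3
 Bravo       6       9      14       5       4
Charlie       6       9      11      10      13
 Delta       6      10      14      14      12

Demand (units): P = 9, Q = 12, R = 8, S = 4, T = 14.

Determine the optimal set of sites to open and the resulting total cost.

Open Alpha and Bravo; minimum total cost 315.

For any fixed open set, each farm goes to its cheapest open site; total = fixed + service.
{Alpha, Bravo}: P→Alpha 6·9=54, Q→Alpha 2·12=24, R→Alpha 11·8=88, S→Bravo 5·4=20, T→Alpha 3·14=42. Service 228; fixed 87; total 315.
{Alpha}: P→Alpha 6·9=54, Q→Alpha 2·12=24, R→Alpha 11·8=88, S→Alpha 13·4=52, T→Alpha 3·14=42. Service 260; fixed 58; total 318.
{Alpha, Charlie}: P→Alpha 6·9=54, Q→Alpha 2·12=24, R→Alpha 11·8=88, S→Charlie 10·4=40, T→Alpha 3·14=42. Service 248; fixed 97; total 345.
{Alpha, Bravo, Charlie, Delta}: service 228 + fixed 159 = 387
No other subset beats 315.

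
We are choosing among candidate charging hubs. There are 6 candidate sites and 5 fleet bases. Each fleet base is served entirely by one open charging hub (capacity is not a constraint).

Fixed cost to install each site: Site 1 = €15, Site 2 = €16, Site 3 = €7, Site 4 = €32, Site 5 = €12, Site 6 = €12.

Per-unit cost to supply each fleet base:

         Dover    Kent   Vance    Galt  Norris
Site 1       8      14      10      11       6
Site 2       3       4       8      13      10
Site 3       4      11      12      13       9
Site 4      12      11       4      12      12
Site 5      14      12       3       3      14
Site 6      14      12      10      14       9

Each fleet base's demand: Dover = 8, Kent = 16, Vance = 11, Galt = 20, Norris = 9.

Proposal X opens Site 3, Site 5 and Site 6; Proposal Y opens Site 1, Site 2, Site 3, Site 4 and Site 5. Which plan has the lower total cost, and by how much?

Proposal X: {Site 3, Site 5, Site 6}: Dover→Site 3 4·8=32, Kent→Site 3 11·16=176, Vance→Site 5 3·11=33, Galt→Site 5 3·20=60, Norris→Site 3 9·9=81. Service 382; fixed 31; total 413.
Proposal Y: {Site 1, Site 2, Site 3, Site 4, Site 5}: Dover→Site 2 3·8=24, Kent→Site 2 4·16=64, Vance→Site 5 3·11=33, Galt→Site 5 3·20=60, Norris→Site 1 6·9=54. Service 235; fixed 82; total 317.
Difference: |413 − 317| = 96.

Proposal Y is cheaper by 96.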